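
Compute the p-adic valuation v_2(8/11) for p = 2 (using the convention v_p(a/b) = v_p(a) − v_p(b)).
v_2(8/11) = 3

Factor powers of 2 from the numerator and denominator of the reduced fraction: 8 = 2^3 · 1 and 11 = 2^0 · 11. Apply v_p(a/b) = v_p(a) − v_p(b): v_2(8/11) = 3 − 0 = 3.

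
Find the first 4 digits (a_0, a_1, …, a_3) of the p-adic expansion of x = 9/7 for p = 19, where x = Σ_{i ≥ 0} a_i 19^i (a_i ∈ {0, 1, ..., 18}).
(a_0, …, a_3) = (4, 8, 5, 16)

v_19(9/7) = 0 (numerator and denominator both coprime to 19), so x ∈ ℤ_19^×. Compute digits iteratively via a_i = x_i mod 19, x_{i+1} = (x_i − a_i)/19, with x_0 = x:
  x_0 = 9/7;  a_0 = 4;  x_1 = (x_0 − 4)/19 = -1/7
  x_1 = -1/7;  a_1 = 8;  x_2 = (x_1 − 8)/19 = -3/7
  x_2 = -3/7;  a_2 = 5;  x_3 = (x_2 − 5)/19 = -2/7
  x_3 = -2/7;  a_3 = 16;  x_4 = (x_3 − 16)/19 = -6/7
Digits: (4, 8, 5, 16).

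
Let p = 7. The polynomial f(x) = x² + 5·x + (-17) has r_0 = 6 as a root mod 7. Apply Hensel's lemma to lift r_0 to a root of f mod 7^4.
r_3 = 1133 (mod 2401)

Hensel: r_{i+1} = r_i − f(r_i)·(f′(r_i))^{-1} mod 7^{i+2}, f′(x) = 2x + 5. Iterate:
  r_0 = 6 (mod 7)
  r_1 = 6 (mod 49)
  r_2 = 104 (mod 343)
  r_3 = 1133 (mod 2401)
Final: r = 1133 satisfies f(r) ≡ 0 mod 7^4.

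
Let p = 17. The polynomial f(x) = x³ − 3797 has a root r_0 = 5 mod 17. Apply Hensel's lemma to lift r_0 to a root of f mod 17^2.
r_1 = 158 (mod 289)

Hensel: r_{i+1} = r_i − f(r_i)/f′(r_i) mod 17^{i+2}, where f′(x) = 3x². Iterate:
  r_0 = 5 (mod 17)
  r_1 = 158 (mod 289)
Final: r = 158 with f(r) ≡ 0 mod 17^2.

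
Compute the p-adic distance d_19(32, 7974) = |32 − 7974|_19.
d_19(32, 7974) = 1/361

Step 1 — x − y = 32 − 7974 = -7942. Step 2 — v_19(-7942) = 2 (factor: -7942 = −(19^2 · 22); the sign does not affect v_p). Step 3 — |x − y|_19 = 19^{-2} = 1/361.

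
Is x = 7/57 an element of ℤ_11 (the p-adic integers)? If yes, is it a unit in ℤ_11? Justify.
x ∈ ℤ_11^× (unit); v_11(x) = 0

ℤ_11 = {x ∈ ℚ_11 : v_11(x) ≥ 0} and ℤ_11^× = {x ∈ ℤ_11 : v_11(x) = 0}. Here v_11(7/57) = v_11(num) − v_11(den) = 0; compare against these criteria.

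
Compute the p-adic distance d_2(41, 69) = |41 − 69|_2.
d_2(41, 69) = 1/4

Step 1 — x − y = 41 − 69 = -28. Step 2 — v_2(-28) = 2 (factor: -28 = −(2^2 · 7); the sign does not affect v_p). Step 3 — |x − y|_2 = 2^{-2} = 1/4.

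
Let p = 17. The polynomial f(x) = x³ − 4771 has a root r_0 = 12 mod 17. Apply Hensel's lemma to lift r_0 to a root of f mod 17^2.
r_1 = 199 (mod 289)

Hensel: r_{i+1} = r_i − f(r_i)/f′(r_i) mod 17^{i+2}, where f′(x) = 3x². Iterate:
  r_0 = 12 (mod 17)
  r_1 = 199 (mod 289)
Final: r = 199 with f(r) ≡ 0 mod 17^2.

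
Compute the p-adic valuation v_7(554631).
v_7(554631) = 5

v_7(n) is the largest exponent k such that 7^k divides n. Factor out: 554631 = 7^5 · 33. (Sign doesn't affect v_p.) So v_7(554631) = 5.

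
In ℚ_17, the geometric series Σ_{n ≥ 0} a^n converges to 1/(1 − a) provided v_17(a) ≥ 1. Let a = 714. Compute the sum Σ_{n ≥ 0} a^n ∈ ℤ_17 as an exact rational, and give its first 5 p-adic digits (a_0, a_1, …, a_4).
Σ a^n = 1/(1 − a) = -1/713;  first 5 digits = (1, 8, 15, 3, 11)

v_17(a) = 1 ≥ 1, so the series converges in ℤ_17 to 1/(1 − a) = 1/(1 − 714) = -1/713. Expand this rational in ℤ_17: compute digits iteratively via d_i = x_i mod 17, x_{i+1} = (x_i − d_i)/17. The first 5 digits are (1, 8, 15, 3, 11).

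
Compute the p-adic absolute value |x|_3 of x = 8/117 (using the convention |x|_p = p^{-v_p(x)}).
|8/117|_3 = 9

Step 1 — compute v_3(x) by factoring powers of 3 out of the numerator and denominator: v_3(8/117) = -2. Step 2 — apply |x|_p = p^{-v_p(x)} = 3^{2} = 9.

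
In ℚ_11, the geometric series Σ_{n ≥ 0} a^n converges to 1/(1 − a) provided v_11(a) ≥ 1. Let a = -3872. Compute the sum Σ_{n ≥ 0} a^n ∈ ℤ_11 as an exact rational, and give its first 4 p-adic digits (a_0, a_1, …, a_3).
Σ a^n = 1/(1 − a) = 1/3873;  first 4 digits = (1, 0, 1, 8)

v_11(a) = 2 ≥ 1, so the series converges in ℤ_11 to 1/(1 − a) = 1/(1 − (-3872)) = 1/3873. Expand this rational in ℤ_11: compute digits iteratively via d_i = x_i mod 11, x_{i+1} = (x_i − d_i)/11. The first 4 digits are (1, 0, 1, 8).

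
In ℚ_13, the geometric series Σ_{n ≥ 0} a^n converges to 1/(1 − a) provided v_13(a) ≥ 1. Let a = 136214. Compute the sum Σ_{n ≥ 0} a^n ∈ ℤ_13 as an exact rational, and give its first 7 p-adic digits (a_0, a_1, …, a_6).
Σ a^n = 1/(1 − a) = -1/136213;  first 7 digits = (1, 0, 0, 10, 4, 0, 9)

v_13(a) = 3 ≥ 1, so the series converges in ℤ_13 to 1/(1 − a) = 1/(1 − 136214) = -1/136213. Expand this rational in ℤ_13: compute digits iteratively via d_i = x_i mod 13, x_{i+1} = (x_i − d_i)/13. The first 7 digits are (1, 0, 0, 10, 4, 0, 9).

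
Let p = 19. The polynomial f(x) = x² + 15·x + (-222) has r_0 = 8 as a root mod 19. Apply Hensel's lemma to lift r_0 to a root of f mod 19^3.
r_2 = 2117 (mod 6859)

Hensel: r_{i+1} = r_i − f(r_i)·(f′(r_i))^{-1} mod 19^{i+2}, f′(x) = 2x + 15. Iterate:
  r_0 = 8 (mod 19)
  r_1 = 312 (mod 361)
  r_2 = 2117 (mod 6859)
Final: r = 2117 satisfies f(r) ≡ 0 mod 19^3.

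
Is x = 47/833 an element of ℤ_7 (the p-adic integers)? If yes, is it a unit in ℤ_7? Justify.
x ∉ ℤ_7 (v_7(x) = -2 < 0)

ℤ_7 = {x ∈ ℚ_7 : v_7(x) ≥ 0} and ℤ_7^× = {x ∈ ℤ_7 : v_7(x) = 0}. Here v_7(47/833) = v_7(num) − v_7(den) = -2; compare against these criteria.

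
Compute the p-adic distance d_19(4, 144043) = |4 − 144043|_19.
d_19(4, 144043) = 1/6859

Step 1 — x − y = 4 − 144043 = -144039. Step 2 — v_19(-144039) = 3 (factor: -144039 = −(19^3 · 21); the sign does not affect v_p). Step 3 — |x − y|_19 = 19^{-3} = 1/6859.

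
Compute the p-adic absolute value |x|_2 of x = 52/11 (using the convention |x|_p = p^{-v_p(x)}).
|52/11|_2 = 1/4

Step 1 — compute v_2(x) by factoring powers of 2 out of the numerator and denominator: v_2(52/11) = 2. Step 2 — apply |x|_p = p^{-v_p(x)} = 2^{-2} = 1/4.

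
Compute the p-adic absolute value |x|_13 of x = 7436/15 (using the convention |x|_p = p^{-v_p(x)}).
|7436/15|_13 = 1/169

Step 1 — compute v_13(x) by factoring powers of 13 out of the numerator and denominator: v_13(7436/15) = 2. Step 2 — apply |x|_p = p^{-v_p(x)} = 13^{-2} = 1/169.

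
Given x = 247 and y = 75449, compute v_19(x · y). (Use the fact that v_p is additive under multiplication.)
v_19(18635903) = 4

v_p(x) = 1 (factor: 247 = 19^1 · 13); v_p(y) = 3 (factor: 75449 = 19^3 · 11). Additivity: v_p(xy) = v_p(x) + v_p(y) = 1 + 3 = 4. (Direct check: xy = 18635903 = 19^4 · (143).)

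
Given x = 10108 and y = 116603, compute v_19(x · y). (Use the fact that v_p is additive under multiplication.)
v_19(1178623124) = 5

v_p(x) = 2 (factor: 10108 = 19^2 · 28); v_p(y) = 3 (factor: 116603 = 19^3 · 17). Additivity: v_p(xy) = v_p(x) + v_p(y) = 2 + 3 = 5. (Direct check: xy = 1178623124 = 19^5 · (476).)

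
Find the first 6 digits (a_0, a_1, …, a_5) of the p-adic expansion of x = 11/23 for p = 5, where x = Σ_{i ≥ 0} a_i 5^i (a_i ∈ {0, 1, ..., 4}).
(a_0, …, a_5) = (2, 1, 3, 0, 4, 2)

v_5(11/23) = 0 (numerator and denominator both coprime to 5), so x ∈ ℤ_5^×. Compute digits iteratively via a_i = x_i mod 5, x_{i+1} = (x_i − a_i)/5, with x_0 = x:
  x_0 = 11/23;  a_0 = 2;  x_1 = (x_0 − 2)/5 = -7/23
  x_1 = -7/23;  a_1 = 1;  x_2 = (x_1 − 1)/5 = -6/23
  x_2 = -6/23;  a_2 = 3;  x_3 = (x_2 − 3)/5 = -15/23
  x_3 = -15/23;  a_3 = 0;  x_4 = (x_3 − 0)/5 = -3/23
  x_4 = -3/23;  a_4 = 4;  x_5 = (x_4 − 4)/5 = -19/23
  x_5 = -19/23;  a_5 = 2;  x_6 = (x_5 − 2)/5 = -13/23
Digits: (2, 1, 3, 0, 4, 2).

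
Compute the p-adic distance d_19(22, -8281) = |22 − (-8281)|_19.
d_19(22, -8281) = 1/361

Step 1 — x − y = 22 − (-8281) = 8303. Step 2 — v_19(8303) = 2 (factor: 8303 = (19^2 · 23); the sign does not affect v_p). Step 3 — |x − y|_19 = 19^{-2} = 1/361.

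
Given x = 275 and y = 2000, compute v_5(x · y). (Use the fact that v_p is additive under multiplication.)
v_5(550000) = 5

v_p(x) = 2 (factor: 275 = 5^2 · 11); v_p(y) = 3 (factor: 2000 = 5^3 · 16). Additivity: v_p(xy) = v_p(x) + v_p(y) = 2 + 3 = 5. (Direct check: xy = 550000 = 5^5 · (176).)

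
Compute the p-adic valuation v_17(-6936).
v_17(-6936) = 2

v_17(n) is the largest exponent k such that 17^k divides n. Factor out: -6936 = -17^2 · 24. (Sign doesn't affect v_p.) So v_17(-6936) = 2.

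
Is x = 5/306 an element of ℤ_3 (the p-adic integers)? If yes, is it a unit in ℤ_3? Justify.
x ∉ ℤ_3 (v_3(x) = -2 < 0)

ℤ_3 = {x ∈ ℚ_3 : v_3(x) ≥ 0} and ℤ_3^× = {x ∈ ℤ_3 : v_3(x) = 0}. Here v_3(5/306) = v_3(num) − v_3(den) = -2; compare against these criteria.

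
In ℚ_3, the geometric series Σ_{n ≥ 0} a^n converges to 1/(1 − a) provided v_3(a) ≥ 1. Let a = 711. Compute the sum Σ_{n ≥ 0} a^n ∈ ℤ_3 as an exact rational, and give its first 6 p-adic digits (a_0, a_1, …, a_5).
Σ a^n = 1/(1 − a) = -1/710;  first 6 digits = (1, 0, 1, 2, 0, 1)

v_3(a) = 2 ≥ 1, so the series converges in ℤ_3 to 1/(1 − a) = 1/(1 − 711) = -1/710. Expand this rational in ℤ_3: compute digits iteratively via d_i = x_i mod 3, x_{i+1} = (x_i − d_i)/3. The first 6 digits are (1, 0, 1, 2, 0, 1).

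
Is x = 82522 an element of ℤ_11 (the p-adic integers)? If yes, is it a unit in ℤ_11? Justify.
x ∈ ℤ_11 but not a unit; v_11(x) = 3 > 0

ℤ_11 = {x ∈ ℚ_11 : v_11(x) ≥ 0} and ℤ_11^× = {x ∈ ℤ_11 : v_11(x) = 0}. Here v_11(82522) = v_11(num) − v_11(den) = 3; compare against these criteria.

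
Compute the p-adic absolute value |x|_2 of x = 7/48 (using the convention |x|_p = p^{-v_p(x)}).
|7/48|_2 = 16

Step 1 — compute v_2(x) by factoring powers of 2 out of the numerator and denominator: v_2(7/48) = -4. Step 2 — apply |x|_p = p^{-v_p(x)} = 2^{4} = 16.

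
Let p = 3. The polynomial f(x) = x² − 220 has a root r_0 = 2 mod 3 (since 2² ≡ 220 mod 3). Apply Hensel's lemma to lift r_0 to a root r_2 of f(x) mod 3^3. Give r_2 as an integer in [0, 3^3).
r_2 = 2 (mod 27)

Hensel's recurrence: r_{i+1} = r_i − f(r_i)·(f′(r_i))^{-1} mod 3^{i+2}, with f′(x) = 2x. Iterate:
  r_0 = 2 (mod 3)
  r_1 = 2 (mod 9)
  r_2 = 2 (mod 27)
Final: r_2 = 2, and one checks f(r_2) ≡ 0 mod 3^3.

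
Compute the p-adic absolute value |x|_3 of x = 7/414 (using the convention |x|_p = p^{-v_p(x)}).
|7/414|_3 = 9

Step 1 — compute v_3(x) by factoring powers of 3 out of the numerator and denominator: v_3(7/414) = -2. Step 2 — apply |x|_p = p^{-v_p(x)} = 3^{2} = 9.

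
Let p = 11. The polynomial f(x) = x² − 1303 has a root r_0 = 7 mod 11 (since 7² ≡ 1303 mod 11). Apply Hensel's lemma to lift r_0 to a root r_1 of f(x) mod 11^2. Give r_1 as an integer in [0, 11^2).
r_1 = 62 (mod 121)

Hensel's recurrence: r_{i+1} = r_i − f(r_i)·(f′(r_i))^{-1} mod 11^{i+2}, with f′(x) = 2x. Iterate:
  r_0 = 7 (mod 11)
  r_1 = 62 (mod 121)
Final: r_1 = 62, and one checks f(r_1) ≡ 0 mod 11^2.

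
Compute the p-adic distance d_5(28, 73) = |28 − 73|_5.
d_5(28, 73) = 1/5

Step 1 — x − y = 28 − 73 = -45. Step 2 — v_5(-45) = 1 (factor: -45 = −(5^1 · 9); the sign does not affect v_p). Step 3 — |x − y|_5 = 5^{-1} = 1/5.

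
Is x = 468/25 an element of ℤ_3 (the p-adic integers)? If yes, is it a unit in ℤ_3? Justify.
x ∈ ℤ_3 but not a unit; v_3(x) = 2 > 0

ℤ_3 = {x ∈ ℚ_3 : v_3(x) ≥ 0} and ℤ_3^× = {x ∈ ℤ_3 : v_3(x) = 0}. Here v_3(468/25) = v_3(num) − v_3(den) = 2; compare against these criteria.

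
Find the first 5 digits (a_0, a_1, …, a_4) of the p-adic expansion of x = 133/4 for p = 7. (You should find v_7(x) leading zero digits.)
(a_0, …, a_4) = (0, 3, 2, 5, 1)

v_7(133/4) = 1, so a_0 = ... = a_0 = 0. Factor out: x = 7^1 · u with u = 19/4 a unit in ℤ_7. Expand u iteratively via a_{v+i} = u_i mod 7, u_{i+1} = (u_i − a_{v+i})/7:
  u_0 = 19/4;  a_1 = 3;  u_1 = (u_0 − 3)/7 = 1/4
  u_1 = 1/4;  a_2 = 2;  u_2 = (u_1 − 2)/7 = -1/4
  u_2 = -1/4;  a_3 = 5;  u_3 = (u_2 − 5)/7 = -3/4
  u_3 = -3/4;  a_4 = 1;  u_4 = (u_3 − 1)/7 = -1/4
Digits: (0, 3, 2, 5, 1).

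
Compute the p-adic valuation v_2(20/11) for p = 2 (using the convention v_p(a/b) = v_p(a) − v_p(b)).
v_2(20/11) = 2

Factor powers of 2 from the numerator and denominator of the reduced fraction: 20 = 2^2 · 5 and 11 = 2^0 · 11. Apply v_p(a/b) = v_p(a) − v_p(b): v_2(20/11) = 2 − 0 = 2.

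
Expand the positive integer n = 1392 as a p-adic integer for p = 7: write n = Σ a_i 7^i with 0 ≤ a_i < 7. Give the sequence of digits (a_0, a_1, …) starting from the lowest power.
(a_0, a_1, …) = (6, 2, 0, 4)

Repeated division by 7 gives the digits low-to-high: 1392 = 6 + 2·7^1 + 4·7^3. Digit sequence: (6, 2, 0, 4).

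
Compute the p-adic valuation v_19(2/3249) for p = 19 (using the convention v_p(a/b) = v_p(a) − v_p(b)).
v_19(2/3249) = -2

Factor powers of 19 from the numerator and denominator of the reduced fraction: 2 = 19^0 · 2 and 3249 = 19^2 · 9. Apply v_p(a/b) = v_p(a) − v_p(b): v_19(2/3249) = 0 − 2 = -2.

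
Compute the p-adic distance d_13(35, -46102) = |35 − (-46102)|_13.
d_13(35, -46102) = 1/2197

Step 1 — x − y = 35 − (-46102) = 46137. Step 2 — v_13(46137) = 3 (factor: 46137 = (13^3 · 21); the sign does not affect v_p). Step 3 — |x − y|_13 = 13^{-3} = 1/2197.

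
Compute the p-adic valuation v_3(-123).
v_3(-123) = 1

v_3(n) is the largest exponent k such that 3^k divides n. Factor out: -123 = -3^1 · 41. (Sign doesn't affect v_p.) So v_3(-123) = 1.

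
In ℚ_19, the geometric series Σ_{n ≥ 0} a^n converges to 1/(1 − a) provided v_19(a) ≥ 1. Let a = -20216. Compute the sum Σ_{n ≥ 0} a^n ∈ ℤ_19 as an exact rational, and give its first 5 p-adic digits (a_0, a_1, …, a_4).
Σ a^n = 1/(1 − a) = 1/20217;  first 5 digits = (1, 0, 1, 16, 0)

v_19(a) = 2 ≥ 1, so the series converges in ℤ_19 to 1/(1 − a) = 1/(1 − (-20216)) = 1/20217. Expand this rational in ℤ_19: compute digits iteratively via d_i = x_i mod 19, x_{i+1} = (x_i − d_i)/19. The first 5 digits are (1, 0, 1, 16, 0).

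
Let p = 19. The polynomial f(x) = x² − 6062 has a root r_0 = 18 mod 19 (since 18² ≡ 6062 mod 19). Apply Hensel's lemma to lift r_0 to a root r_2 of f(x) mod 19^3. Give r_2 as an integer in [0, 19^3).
r_2 = 1120 (mod 6859)

Hensel's recurrence: r_{i+1} = r_i − f(r_i)·(f′(r_i))^{-1} mod 19^{i+2}, with f′(x) = 2x. Iterate:
  r_0 = 18 (mod 19)
  r_1 = 37 (mod 361)
  r_2 = 1120 (mod 6859)
Final: r_2 = 1120, and one checks f(r_2) ≡ 0 mod 19^3.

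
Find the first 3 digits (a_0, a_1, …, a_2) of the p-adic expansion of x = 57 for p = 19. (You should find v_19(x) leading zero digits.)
(a_0, …, a_2) = (0, 3, 0)

v_19(57) = 1, so a_0 = ... = a_0 = 0. Factor out: x = 19^1 · u with u = 3 a unit in ℤ_19. Expand u iteratively via a_{v+i} = u_i mod 19, u_{i+1} = (u_i − a_{v+i})/19:
  u_0 = 3;  a_1 = 3;  u_1 = (u_0 − 3)/19 = 0
  u_1 = 0;  a_2 = 0;  u_2 = (u_1 − 0)/19 = 0
Digits: (0, 3, 0).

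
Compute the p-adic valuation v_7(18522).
v_7(18522) = 3

v_7(n) is the largest exponent k such that 7^k divides n. Factor out: 18522 = 7^3 · 54. (Sign doesn't affect v_p.) So v_7(18522) = 3.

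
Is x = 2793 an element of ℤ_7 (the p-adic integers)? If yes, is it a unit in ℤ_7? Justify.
x ∈ ℤ_7 but not a unit; v_7(x) = 2 > 0

ℤ_7 = {x ∈ ℚ_7 : v_7(x) ≥ 0} and ℤ_7^× = {x ∈ ℤ_7 : v_7(x) = 0}. Here v_7(2793) = v_7(num) − v_7(den) = 2; compare against these criteria.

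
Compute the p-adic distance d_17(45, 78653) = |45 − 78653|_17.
d_17(45, 78653) = 1/4913

Step 1 — x − y = 45 − 78653 = -78608. Step 2 — v_17(-78608) = 3 (factor: -78608 = −(17^3 · 16); the sign does not affect v_p). Step 3 — |x − y|_17 = 17^{-3} = 1/4913.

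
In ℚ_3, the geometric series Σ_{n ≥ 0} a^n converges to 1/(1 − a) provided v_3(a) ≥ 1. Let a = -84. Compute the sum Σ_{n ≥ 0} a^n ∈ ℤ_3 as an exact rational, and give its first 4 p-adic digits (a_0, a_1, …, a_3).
Σ a^n = 1/(1 − a) = 1/85;  first 4 digits = (1, 2, 0, 2)

v_3(a) = 1 ≥ 1, so the series converges in ℤ_3 to 1/(1 − a) = 1/(1 − (-84)) = 1/85. Expand this rational in ℤ_3: compute digits iteratively via d_i = x_i mod 3, x_{i+1} = (x_i − d_i)/3. The first 4 digits are (1, 2, 0, 2).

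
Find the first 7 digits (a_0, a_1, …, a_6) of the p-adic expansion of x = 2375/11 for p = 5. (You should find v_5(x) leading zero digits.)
(a_0, …, a_6) = (0, 0, 0, 4, 0, 4, 1)

v_5(2375/11) = 3, so a_0 = ... = a_2 = 0. Factor out: x = 5^3 · u with u = 19/11 a unit in ℤ_5. Expand u iteratively via a_{v+i} = u_i mod 5, u_{i+1} = (u_i − a_{v+i})/5:
  u_0 = 19/11;  a_3 = 4;  u_1 = (u_0 − 4)/5 = -5/11
  u_1 = -5/11;  a_4 = 0;  u_2 = (u_1 − 0)/5 = -1/11
  u_2 = -1/11;  a_5 = 4;  u_3 = (u_2 − 4)/5 = -9/11
  u_3 = -9/11;  a_6 = 1;  u_4 = (u_3 − 1)/5 = -4/11
Digits: (0, 0, 0, 4, 0, 4, 1).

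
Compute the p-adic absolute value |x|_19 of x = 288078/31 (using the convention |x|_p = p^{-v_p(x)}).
|288078/31|_19 = 1/6859

Step 1 — compute v_19(x) by factoring powers of 19 out of the numerator and denominator: v_19(288078/31) = 3. Step 2 — apply |x|_p = p^{-v_p(x)} = 19^{-3} = 1/6859.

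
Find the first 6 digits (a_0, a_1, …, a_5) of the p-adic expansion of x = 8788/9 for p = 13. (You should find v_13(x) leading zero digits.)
(a_0, …, a_5) = (0, 0, 0, 12, 2, 7)

v_13(8788/9) = 3, so a_0 = ... = a_2 = 0. Factor out: x = 13^3 · u with u = 4/9 a unit in ℤ_13. Expand u iteratively via a_{v+i} = u_i mod 13, u_{i+1} = (u_i − a_{v+i})/13:
  u_0 = 4/9;  a_3 = 12;  u_1 = (u_0 − 12)/13 = -8/9
  u_1 = -8/9;  a_4 = 2;  u_2 = (u_1 − 2)/13 = -2/9
  u_2 = -2/9;  a_5 = 7;  u_3 = (u_2 − 7)/13 = -5/9
Digits: (0, 0, 0, 12, 2, 7).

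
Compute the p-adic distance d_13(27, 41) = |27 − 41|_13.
d_13(27, 41) = 1

Step 1 — x − y = 27 − 41 = -14. Step 2 — v_13(-14) = 0 (factor: -14 = −(13^0 · 14); the sign does not affect v_p). Step 3 — |x − y|_13 = 13^{0} = 1.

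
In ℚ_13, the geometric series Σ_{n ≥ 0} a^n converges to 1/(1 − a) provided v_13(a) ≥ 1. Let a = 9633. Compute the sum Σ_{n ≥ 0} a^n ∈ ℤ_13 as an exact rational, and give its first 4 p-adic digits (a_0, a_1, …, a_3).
Σ a^n = 1/(1 − a) = -1/9632;  first 4 digits = (1, 0, 5, 4)

v_13(a) = 2 ≥ 1, so the series converges in ℤ_13 to 1/(1 − a) = 1/(1 − 9633) = -1/9632. Expand this rational in ℤ_13: compute digits iteratively via d_i = x_i mod 13, x_{i+1} = (x_i − d_i)/13. The first 4 digits are (1, 0, 5, 4).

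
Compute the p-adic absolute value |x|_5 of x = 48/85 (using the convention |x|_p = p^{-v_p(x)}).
|48/85|_5 = 5

Step 1 — compute v_5(x) by factoring powers of 5 out of the numerator and denominator: v_5(48/85) = -1. Step 2 — apply |x|_p = p^{-v_p(x)} = 5^{1} = 5.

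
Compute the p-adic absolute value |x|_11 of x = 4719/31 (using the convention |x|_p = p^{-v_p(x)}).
|4719/31|_11 = 1/121

Step 1 — compute v_11(x) by factoring powers of 11 out of the numerator and denominator: v_11(4719/31) = 2. Step 2 — apply |x|_p = p^{-v_p(x)} = 11^{-2} = 1/121.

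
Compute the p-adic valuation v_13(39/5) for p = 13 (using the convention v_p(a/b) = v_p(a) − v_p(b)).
v_13(39/5) = 1

Factor powers of 13 from the numerator and denominator of the reduced fraction: 39 = 13^1 · 3 and 5 = 13^0 · 5. Apply v_p(a/b) = v_p(a) − v_p(b): v_13(39/5) = 1 − 0 = 1.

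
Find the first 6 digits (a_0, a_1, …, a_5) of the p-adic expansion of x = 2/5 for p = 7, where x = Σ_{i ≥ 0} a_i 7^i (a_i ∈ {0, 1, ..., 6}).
(a_0, …, a_5) = (6, 2, 1, 4, 5, 2)

v_7(2/5) = 0 (numerator and denominator both coprime to 7), so x ∈ ℤ_7^×. Compute digits iteratively via a_i = x_i mod 7, x_{i+1} = (x_i − a_i)/7, with x_0 = x:
  x_0 = 2/5;  a_0 = 6;  x_1 = (x_0 − 6)/7 = -4/5
  x_1 = -4/5;  a_1 = 2;  x_2 = (x_1 − 2)/7 = -2/5
  x_2 = -2/5;  a_2 = 1;  x_3 = (x_2 − 1)/7 = -1/5
  x_3 = -1/5;  a_3 = 4;  x_4 = (x_3 − 4)/7 = -3/5
  x_4 = -3/5;  a_4 = 5;  x_5 = (x_4 − 5)/7 = -4/5
  x_5 = -4/5;  a_5 = 2;  x_6 = (x_5 − 2)/7 = -2/5
Digits: (6, 2, 1, 4, 5, 2).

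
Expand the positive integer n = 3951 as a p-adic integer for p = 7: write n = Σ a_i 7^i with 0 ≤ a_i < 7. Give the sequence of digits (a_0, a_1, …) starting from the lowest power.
(a_0, a_1, …) = (3, 4, 3, 4, 1)

Repeated division by 7 gives the digits low-to-high: 3951 = 3 + 4·7^1 + 3·7^2 + 4·7^3 + 1·7^4. Digit sequence: (3, 4, 3, 4, 1).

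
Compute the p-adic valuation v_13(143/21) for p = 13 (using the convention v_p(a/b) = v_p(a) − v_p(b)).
v_13(143/21) = 1

Factor powers of 13 from the numerator and denominator of the reduced fraction: 143 = 13^1 · 11 and 21 = 13^0 · 21. Apply v_p(a/b) = v_p(a) − v_p(b): v_13(143/21) = 1 − 0 = 1.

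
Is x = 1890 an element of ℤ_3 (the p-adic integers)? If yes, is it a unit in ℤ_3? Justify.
x ∈ ℤ_3 but not a unit; v_3(x) = 3 > 0

ℤ_3 = {x ∈ ℚ_3 : v_3(x) ≥ 0} and ℤ_3^× = {x ∈ ℤ_3 : v_3(x) = 0}. Here v_3(1890) = v_3(num) − v_3(den) = 3; compare against these criteria.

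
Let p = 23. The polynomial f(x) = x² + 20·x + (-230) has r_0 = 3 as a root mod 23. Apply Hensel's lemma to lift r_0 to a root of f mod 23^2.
r_1 = 233 (mod 529)

Hensel: r_{i+1} = r_i − f(r_i)·(f′(r_i))^{-1} mod 23^{i+2}, f′(x) = 2x + 20. Iterate:
  r_0 = 3 (mod 23)
  r_1 = 233 (mod 529)
Final: r = 233 satisfies f(r) ≡ 0 mod 23^2.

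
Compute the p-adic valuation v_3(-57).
v_3(-57) = 1

v_3(n) is the largest exponent k such that 3^k divides n. Factor out: -57 = -3^1 · 19. (Sign doesn't affect v_p.) So v_3(-57) = 1.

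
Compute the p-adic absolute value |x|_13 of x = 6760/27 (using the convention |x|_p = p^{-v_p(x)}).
|6760/27|_13 = 1/169

Step 1 — compute v_13(x) by factoring powers of 13 out of the numerator and denominator: v_13(6760/27) = 2. Step 2 — apply |x|_p = p^{-v_p(x)} = 13^{-2} = 1/169.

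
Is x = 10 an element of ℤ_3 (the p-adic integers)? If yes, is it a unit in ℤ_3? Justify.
x ∈ ℤ_3^× (unit); v_3(x) = 0

ℤ_3 = {x ∈ ℚ_3 : v_3(x) ≥ 0} and ℤ_3^× = {x ∈ ℤ_3 : v_3(x) = 0}. Here v_3(10) = v_3(num) − v_3(den) = 0; compare against these criteria.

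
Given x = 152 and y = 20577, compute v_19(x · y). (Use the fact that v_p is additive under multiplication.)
v_19(3127704) = 4

v_p(x) = 1 (factor: 152 = 19^1 · 8); v_p(y) = 3 (factor: 20577 = 19^3 · 3). Additivity: v_p(xy) = v_p(x) + v_p(y) = 1 + 3 = 4. (Direct check: xy = 3127704 = 19^4 · (24).)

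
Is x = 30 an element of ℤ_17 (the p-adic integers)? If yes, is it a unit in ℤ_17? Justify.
x ∈ ℤ_17^× (unit); v_17(x) = 0

ℤ_17 = {x ∈ ℚ_17 : v_17(x) ≥ 0} and ℤ_17^× = {x ∈ ℤ_17 : v_17(x) = 0}. Here v_17(30) = v_17(num) − v_17(den) = 0; compare against these criteria.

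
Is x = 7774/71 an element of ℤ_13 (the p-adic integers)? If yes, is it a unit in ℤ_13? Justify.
x ∈ ℤ_13 but not a unit; v_13(x) = 2 > 0

ℤ_13 = {x ∈ ℚ_13 : v_13(x) ≥ 0} and ℤ_13^× = {x ∈ ℤ_13 : v_13(x) = 0}. Here v_13(7774/71) = v_13(num) − v_13(den) = 2; compare against these criteria.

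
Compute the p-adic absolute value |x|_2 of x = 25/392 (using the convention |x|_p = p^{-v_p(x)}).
|25/392|_2 = 8

Step 1 — compute v_2(x) by factoring powers of 2 out of the numerator and denominator: v_2(25/392) = -3. Step 2 — apply |x|_p = p^{-v_p(x)} = 2^{3} = 8.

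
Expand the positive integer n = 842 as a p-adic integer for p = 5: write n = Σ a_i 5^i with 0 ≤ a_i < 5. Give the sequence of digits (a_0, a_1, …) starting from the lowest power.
(a_0, a_1, …) = (2, 3, 3, 1, 1)

Repeated division by 5 gives the digits low-to-high: 842 = 2 + 3·5^1 + 3·5^2 + 1·5^3 + 1·5^4. Digit sequence: (2, 3, 3, 1, 1).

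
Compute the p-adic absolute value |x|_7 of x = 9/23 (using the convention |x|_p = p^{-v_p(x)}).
|9/23|_7 = 1

Step 1 — compute v_7(x) by factoring powers of 7 out of the numerator and denominator: v_7(9/23) = 0. Step 2 — apply |x|_p = p^{-v_p(x)} = 7^{0} = 1.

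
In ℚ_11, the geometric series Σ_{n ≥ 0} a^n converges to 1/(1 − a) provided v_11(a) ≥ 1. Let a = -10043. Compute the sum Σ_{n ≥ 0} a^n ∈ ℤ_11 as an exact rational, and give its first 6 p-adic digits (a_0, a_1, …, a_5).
Σ a^n = 1/(1 − a) = 1/10044;  first 6 digits = (1, 0, 5, 3, 2, 10)

v_11(a) = 2 ≥ 1, so the series converges in ℤ_11 to 1/(1 − a) = 1/(1 − (-10043)) = 1/10044. Expand this rational in ℤ_11: compute digits iteratively via d_i = x_i mod 11, x_{i+1} = (x_i − d_i)/11. The first 6 digits are (1, 0, 5, 3, 2, 10).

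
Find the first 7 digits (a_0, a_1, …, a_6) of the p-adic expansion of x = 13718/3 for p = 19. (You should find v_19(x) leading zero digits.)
(a_0, …, a_6) = (0, 0, 0, 7, 6, 6, 6)

v_19(13718/3) = 3, so a_0 = ... = a_2 = 0. Factor out: x = 19^3 · u with u = 2/3 a unit in ℤ_19. Expand u iteratively via a_{v+i} = u_i mod 19, u_{i+1} = (u_i − a_{v+i})/19:
  u_0 = 2/3;  a_3 = 7;  u_1 = (u_0 − 7)/19 = -1/3
  u_1 = -1/3;  a_4 = 6;  u_2 = (u_1 − 6)/19 = -1/3
  u_2 = -1/3;  a_5 = 6;  u_3 = (u_2 − 6)/19 = -1/3
  u_3 = -1/3;  a_6 = 6;  u_4 = (u_3 − 6)/19 = -1/3
Digits: (0, 0, 0, 7, 6, 6, 6).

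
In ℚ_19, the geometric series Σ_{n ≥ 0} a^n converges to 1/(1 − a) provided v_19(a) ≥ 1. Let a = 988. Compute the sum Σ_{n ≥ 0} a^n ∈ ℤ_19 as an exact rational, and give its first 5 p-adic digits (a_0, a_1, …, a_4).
Σ a^n = 1/(1 − a) = -1/987;  first 5 digits = (1, 14, 8, 17, 14)

v_19(a) = 1 ≥ 1, so the series converges in ℤ_19 to 1/(1 − a) = 1/(1 − 988) = -1/987. Expand this rational in ℤ_19: compute digits iteratively via d_i = x_i mod 19, x_{i+1} = (x_i − d_i)/19. The first 5 digits are (1, 14, 8, 17, 14).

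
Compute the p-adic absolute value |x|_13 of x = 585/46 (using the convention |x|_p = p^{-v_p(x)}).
|585/46|_13 = 1/13

Step 1 — compute v_13(x) by factoring powers of 13 out of the numerator and denominator: v_13(585/46) = 1. Step 2 — apply |x|_p = p^{-v_p(x)} = 13^{-1} = 1/13.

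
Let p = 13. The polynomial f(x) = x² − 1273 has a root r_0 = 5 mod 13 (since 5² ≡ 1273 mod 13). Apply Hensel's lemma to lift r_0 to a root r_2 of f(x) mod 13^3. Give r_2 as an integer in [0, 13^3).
r_2 = 1279 (mod 2197)

Hensel's recurrence: r_{i+1} = r_i − f(r_i)·(f′(r_i))^{-1} mod 13^{i+2}, with f′(x) = 2x. Iterate:
  r_0 = 5 (mod 13)
  r_1 = 96 (mod 169)
  r_2 = 1279 (mod 2197)
Final: r_2 = 1279, and one checks f(r_2) ≡ 0 mod 13^3.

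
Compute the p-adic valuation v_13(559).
v_13(559) = 1

v_13(n) is the largest exponent k such that 13^k divides n. Factor out: 559 = 13^1 · 43. (Sign doesn't affect v_p.) So v_13(559) = 1.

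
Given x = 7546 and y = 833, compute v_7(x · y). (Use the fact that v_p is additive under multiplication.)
v_7(6285818) = 5

v_p(x) = 3 (factor: 7546 = 7^3 · 22); v_p(y) = 2 (factor: 833 = 7^2 · 17). Additivity: v_p(xy) = v_p(x) + v_p(y) = 3 + 2 = 5. (Direct check: xy = 6285818 = 7^5 · (374).)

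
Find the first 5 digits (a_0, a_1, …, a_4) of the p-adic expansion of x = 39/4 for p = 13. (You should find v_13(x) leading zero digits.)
(a_0, …, a_4) = (0, 4, 3, 3, 3)

v_13(39/4) = 1, so a_0 = ... = a_0 = 0. Factor out: x = 13^1 · u with u = 3/4 a unit in ℤ_13. Expand u iteratively via a_{v+i} = u_i mod 13, u_{i+1} = (u_i − a_{v+i})/13:
  u_0 = 3/4;  a_1 = 4;  u_1 = (u_0 − 4)/13 = -1/4
  u_1 = -1/4;  a_2 = 3;  u_2 = (u_1 − 3)/13 = -1/4
  u_2 = -1/4;  a_3 = 3;  u_3 = (u_2 − 3)/13 = -1/4
  u_3 = -1/4;  a_4 = 3;  u_4 = (u_3 − 3)/13 = -1/4
Digits: (0, 4, 3, 3, 3).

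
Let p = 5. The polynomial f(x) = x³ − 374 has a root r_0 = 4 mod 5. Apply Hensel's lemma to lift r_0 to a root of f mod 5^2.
r_1 = 24 (mod 25)

Hensel: r_{i+1} = r_i − f(r_i)/f′(r_i) mod 5^{i+2}, where f′(x) = 3x². Iterate:
  r_0 = 4 (mod 5)
  r_1 = 24 (mod 25)
Final: r = 24 with f(r) ≡ 0 mod 5^2.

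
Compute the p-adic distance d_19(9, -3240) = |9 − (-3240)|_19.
d_19(9, -3240) = 1/361

Step 1 — x − y = 9 − (-3240) = 3249. Step 2 — v_19(3249) = 2 (factor: 3249 = (19^2 · 9); the sign does not affect v_p). Step 3 — |x − y|_19 = 19^{-2} = 1/361.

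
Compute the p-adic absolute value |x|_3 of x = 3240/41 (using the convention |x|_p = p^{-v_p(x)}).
|3240/41|_3 = 1/81

Step 1 — compute v_3(x) by factoring powers of 3 out of the numerator and denominator: v_3(3240/41) = 4. Step 2 — apply |x|_p = p^{-v_p(x)} = 3^{-4} = 1/81.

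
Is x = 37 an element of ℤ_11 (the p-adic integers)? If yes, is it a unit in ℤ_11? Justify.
x ∈ ℤ_11^× (unit); v_11(x) = 0

ℤ_11 = {x ∈ ℚ_11 : v_11(x) ≥ 0} and ℤ_11^× = {x ∈ ℤ_11 : v_11(x) = 0}. Here v_11(37) = v_11(num) − v_11(den) = 0; compare against these criteria.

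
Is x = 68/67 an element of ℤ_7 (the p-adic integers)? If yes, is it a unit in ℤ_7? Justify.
x ∈ ℤ_7^× (unit); v_7(x) = 0

ℤ_7 = {x ∈ ℚ_7 : v_7(x) ≥ 0} and ℤ_7^× = {x ∈ ℤ_7 : v_7(x) = 0}. Here v_7(68/67) = v_7(num) − v_7(den) = 0; compare against these criteria.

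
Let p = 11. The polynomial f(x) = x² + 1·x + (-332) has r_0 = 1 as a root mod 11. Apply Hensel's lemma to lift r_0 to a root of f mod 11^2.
r_1 = 111 (mod 121)

Hensel: r_{i+1} = r_i − f(r_i)·(f′(r_i))^{-1} mod 11^{i+2}, f′(x) = 2x + 1. Iterate:
  r_0 = 1 (mod 11)
  r_1 = 111 (mod 121)
Final: r = 111 satisfies f(r) ≡ 0 mod 11^2.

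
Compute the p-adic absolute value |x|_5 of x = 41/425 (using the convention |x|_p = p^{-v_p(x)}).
|41/425|_5 = 25

Step 1 — compute v_5(x) by factoring powers of 5 out of the numerator and denominator: v_5(41/425) = -2. Step 2 — apply |x|_p = p^{-v_p(x)} = 5^{2} = 25.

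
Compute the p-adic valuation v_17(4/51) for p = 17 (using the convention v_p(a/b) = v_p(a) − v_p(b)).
v_17(4/51) = -1

Factor powers of 17 from the numerator and denominator of the reduced fraction: 4 = 17^0 · 4 and 51 = 17^1 · 3. Apply v_p(a/b) = v_p(a) − v_p(b): v_17(4/51) = 0 − 1 = -1.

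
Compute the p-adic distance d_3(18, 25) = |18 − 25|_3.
d_3(18, 25) = 1

Step 1 — x − y = 18 − 25 = -7. Step 2 — v_3(-7) = 0 (factor: -7 = −(3^0 · 7); the sign does not affect v_p). Step 3 — |x − y|_3 = 3^{0} = 1.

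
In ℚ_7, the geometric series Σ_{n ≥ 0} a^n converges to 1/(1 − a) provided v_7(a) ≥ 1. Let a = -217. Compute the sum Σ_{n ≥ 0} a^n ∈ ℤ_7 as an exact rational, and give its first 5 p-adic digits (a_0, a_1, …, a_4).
Σ a^n = 1/(1 − a) = 1/218;  first 5 digits = (1, 4, 4, 4, 2)

v_7(a) = 1 ≥ 1, so the series converges in ℤ_7 to 1/(1 − a) = 1/(1 − (-217)) = 1/218. Expand this rational in ℤ_7: compute digits iteratively via d_i = x_i mod 7, x_{i+1} = (x_i − d_i)/7. The first 5 digits are (1, 4, 4, 4, 2).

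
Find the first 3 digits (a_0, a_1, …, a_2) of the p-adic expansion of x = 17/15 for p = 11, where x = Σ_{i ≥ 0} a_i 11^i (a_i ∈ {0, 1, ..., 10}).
(a_0, …, a_2) = (7, 9, 5)

v_11(17/15) = 0 (numerator and denominator both coprime to 11), so x ∈ ℤ_11^×. Compute digits iteratively via a_i = x_i mod 11, x_{i+1} = (x_i − a_i)/11, with x_0 = x:
  x_0 = 17/15;  a_0 = 7;  x_1 = (x_0 − 7)/11 = -8/15
  x_1 = -8/15;  a_1 = 9;  x_2 = (x_1 − 9)/11 = -13/15
  x_2 = -13/15;  a_2 = 5;  x_3 = (x_2 − 5)/11 = -8/15
Digits: (7, 9, 5).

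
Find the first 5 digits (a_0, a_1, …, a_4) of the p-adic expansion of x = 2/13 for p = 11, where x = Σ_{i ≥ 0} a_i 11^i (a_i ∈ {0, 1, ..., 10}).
(a_0, …, a_4) = (1, 5, 8, 6, 7)

v_11(2/13) = 0 (numerator and denominator both coprime to 11), so x ∈ ℤ_11^×. Compute digits iteratively via a_i = x_i mod 11, x_{i+1} = (x_i − a_i)/11, with x_0 = x:
  x_0 = 2/13;  a_0 = 1;  x_1 = (x_0 − 1)/11 = -1/13
  x_1 = -1/13;  a_1 = 5;  x_2 = (x_1 − 5)/11 = -6/13
  x_2 = -6/13;  a_2 = 8;  x_3 = (x_2 − 8)/11 = -10/13
  x_3 = -10/13;  a_3 = 6;  x_4 = (x_3 − 6)/11 = -8/13
  x_4 = -8/13;  a_4 = 7;  x_5 = (x_4 − 7)/11 = -9/13
Digits: (1, 5, 8, 6, 7).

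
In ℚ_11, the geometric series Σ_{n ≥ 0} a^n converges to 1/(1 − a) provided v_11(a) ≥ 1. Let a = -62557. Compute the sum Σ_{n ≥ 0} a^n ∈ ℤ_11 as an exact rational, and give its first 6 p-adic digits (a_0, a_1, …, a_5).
Σ a^n = 1/(1 − a) = 1/62558;  first 6 digits = (1, 0, 0, 8, 6, 10)

v_11(a) = 3 ≥ 1, so the series converges in ℤ_11 to 1/(1 − a) = 1/(1 − (-62557)) = 1/62558. Expand this rational in ℤ_11: compute digits iteratively via d_i = x_i mod 11, x_{i+1} = (x_i − d_i)/11. The first 6 digits are (1, 0, 0, 8, 6, 10).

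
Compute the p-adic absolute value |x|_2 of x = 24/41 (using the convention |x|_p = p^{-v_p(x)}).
|24/41|_2 = 1/8

Step 1 — compute v_2(x) by factoring powers of 2 out of the numerator and denominator: v_2(24/41) = 3. Step 2 — apply |x|_p = p^{-v_p(x)} = 2^{-3} = 1/8.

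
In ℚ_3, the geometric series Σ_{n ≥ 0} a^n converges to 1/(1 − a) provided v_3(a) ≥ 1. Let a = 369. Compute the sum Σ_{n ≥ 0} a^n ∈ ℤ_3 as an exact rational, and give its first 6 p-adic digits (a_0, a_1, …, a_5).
Σ a^n = 1/(1 − a) = -1/368;  first 6 digits = (1, 0, 2, 1, 2, 0)

v_3(a) = 2 ≥ 1, so the series converges in ℤ_3 to 1/(1 − a) = 1/(1 − 369) = -1/368. Expand this rational in ℤ_3: compute digits iteratively via d_i = x_i mod 3, x_{i+1} = (x_i − d_i)/3. The first 6 digits are (1, 0, 2, 1, 2, 0).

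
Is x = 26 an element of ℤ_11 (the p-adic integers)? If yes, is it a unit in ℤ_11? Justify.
x ∈ ℤ_11^× (unit); v_11(x) = 0

ℤ_11 = {x ∈ ℚ_11 : v_11(x) ≥ 0} and ℤ_11^× = {x ∈ ℤ_11 : v_11(x) = 0}. Here v_11(26) = v_11(num) − v_11(den) = 0; compare against these criteria.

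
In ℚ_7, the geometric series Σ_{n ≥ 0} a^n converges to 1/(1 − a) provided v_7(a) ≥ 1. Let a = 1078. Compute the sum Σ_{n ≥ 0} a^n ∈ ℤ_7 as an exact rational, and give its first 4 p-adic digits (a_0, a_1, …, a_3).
Σ a^n = 1/(1 − a) = -1/1077;  first 4 digits = (1, 0, 1, 3)

v_7(a) = 2 ≥ 1, so the series converges in ℤ_7 to 1/(1 − a) = 1/(1 − 1078) = -1/1077. Expand this rational in ℤ_7: compute digits iteratively via d_i = x_i mod 7, x_{i+1} = (x_i − d_i)/7. The first 4 digits are (1, 0, 1, 3).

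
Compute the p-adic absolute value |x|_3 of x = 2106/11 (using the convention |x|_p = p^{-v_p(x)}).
|2106/11|_3 = 1/81

Step 1 — compute v_3(x) by factoring powers of 3 out of the numerator and denominator: v_3(2106/11) = 4. Step 2 — apply |x|_p = p^{-v_p(x)} = 3^{-4} = 1/81.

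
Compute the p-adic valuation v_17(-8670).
v_17(-8670) = 2

v_17(n) is the largest exponent k such that 17^k divides n. Factor out: -8670 = -17^2 · 30. (Sign doesn't affect v_p.) So v_17(-8670) = 2.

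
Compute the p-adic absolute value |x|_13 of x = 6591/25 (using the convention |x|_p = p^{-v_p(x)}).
|6591/25|_13 = 1/2197

Step 1 — compute v_13(x) by factoring powers of 13 out of the numerator and denominator: v_13(6591/25) = 3. Step 2 — apply |x|_p = p^{-v_p(x)} = 13^{-3} = 1/2197.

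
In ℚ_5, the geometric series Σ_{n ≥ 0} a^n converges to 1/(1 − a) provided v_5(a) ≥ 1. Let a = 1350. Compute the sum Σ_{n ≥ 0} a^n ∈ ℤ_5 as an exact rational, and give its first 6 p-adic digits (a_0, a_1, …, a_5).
Σ a^n = 1/(1 − a) = -1/1349;  first 6 digits = (1, 0, 4, 0, 3, 3)

v_5(a) = 2 ≥ 1, so the series converges in ℤ_5 to 1/(1 − a) = 1/(1 − 1350) = -1/1349. Expand this rational in ℤ_5: compute digits iteratively via d_i = x_i mod 5, x_{i+1} = (x_i − d_i)/5. The first 6 digits are (1, 0, 4, 0, 3, 3).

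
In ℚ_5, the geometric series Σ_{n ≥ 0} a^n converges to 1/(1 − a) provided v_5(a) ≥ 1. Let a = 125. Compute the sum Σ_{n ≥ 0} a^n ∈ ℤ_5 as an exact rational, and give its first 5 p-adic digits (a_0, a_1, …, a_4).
Σ a^n = 1/(1 − a) = -1/124;  first 5 digits = (1, 0, 0, 1, 0)

v_5(a) = 3 ≥ 1, so the series converges in ℤ_5 to 1/(1 − a) = 1/(1 − 125) = -1/124. Expand this rational in ℤ_5: compute digits iteratively via d_i = x_i mod 5, x_{i+1} = (x_i − d_i)/5. The first 5 digits are (1, 0, 0, 1, 0).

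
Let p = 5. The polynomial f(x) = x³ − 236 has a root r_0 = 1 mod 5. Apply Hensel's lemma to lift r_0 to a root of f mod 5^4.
r_3 = 471 (mod 625)

Hensel: r_{i+1} = r_i − f(r_i)/f′(r_i) mod 5^{i+2}, where f′(x) = 3x². Iterate:
  r_0 = 1 (mod 5)
  r_1 = 21 (mod 25)
  r_2 = 96 (mod 125)
  r_3 = 471 (mod 625)
Final: r = 471 with f(r) ≡ 0 mod 5^4.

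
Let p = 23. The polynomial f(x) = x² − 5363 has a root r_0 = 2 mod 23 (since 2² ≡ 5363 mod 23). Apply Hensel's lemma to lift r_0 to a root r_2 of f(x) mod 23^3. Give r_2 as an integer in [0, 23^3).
r_2 = 4119 (mod 12167)

Hensel's recurrence: r_{i+1} = r_i − f(r_i)·(f′(r_i))^{-1} mod 23^{i+2}, with f′(x) = 2x. Iterate:
  r_0 = 2 (mod 23)
  r_1 = 416 (mod 529)
  r_2 = 4119 (mod 12167)
Final: r_2 = 4119, and one checks f(r_2) ≡ 0 mod 23^3.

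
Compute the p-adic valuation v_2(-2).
v_2(-2) = 1

v_2(n) is the largest exponent k such that 2^k divides n. Factor out: -2 = -2^1 · 1. (Sign doesn't affect v_p.) So v_2(-2) = 1.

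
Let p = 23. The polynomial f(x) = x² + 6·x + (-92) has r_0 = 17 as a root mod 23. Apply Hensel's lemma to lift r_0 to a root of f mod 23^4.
r_3 = 257778 (mod 279841)

Hensel: r_{i+1} = r_i − f(r_i)·(f′(r_i))^{-1} mod 23^{i+2}, f′(x) = 2x + 6. Iterate:
  r_0 = 17 (mod 23)
  r_1 = 155 (mod 529)
  r_2 = 2271 (mod 12167)
  r_3 = 257778 (mod 279841)
Final: r = 257778 satisfies f(r) ≡ 0 mod 23^4.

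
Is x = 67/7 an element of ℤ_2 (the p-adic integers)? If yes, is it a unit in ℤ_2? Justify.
x ∈ ℤ_2^× (unit); v_2(x) = 0

ℤ_2 = {x ∈ ℚ_2 : v_2(x) ≥ 0} and ℤ_2^× = {x ∈ ℤ_2 : v_2(x) = 0}. Here v_2(67/7) = v_2(num) − v_2(den) = 0; compare against these criteria.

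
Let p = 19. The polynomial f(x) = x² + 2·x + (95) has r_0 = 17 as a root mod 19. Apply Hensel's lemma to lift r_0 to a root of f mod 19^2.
r_1 = 226 (mod 361)

Hensel: r_{i+1} = r_i − f(r_i)·(f′(r_i))^{-1} mod 19^{i+2}, f′(x) = 2x + 2. Iterate:
  r_0 = 17 (mod 19)
  r_1 = 226 (mod 361)
Final: r = 226 satisfies f(r) ≡ 0 mod 19^2.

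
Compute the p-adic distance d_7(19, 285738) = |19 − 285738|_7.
d_7(19, 285738) = 1/16807

Step 1 — x − y = 19 − 285738 = -285719. Step 2 — v_7(-285719) = 5 (factor: -285719 = −(7^5 · 17); the sign does not affect v_p). Step 3 — |x − y|_7 = 7^{-5} = 1/16807.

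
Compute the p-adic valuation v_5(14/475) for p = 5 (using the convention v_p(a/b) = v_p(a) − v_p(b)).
v_5(14/475) = -2

Factor powers of 5 from the numerator and denominator of the reduced fraction: 14 = 5^0 · 14 and 475 = 5^2 · 19. Apply v_p(a/b) = v_p(a) − v_p(b): v_5(14/475) = 0 − 2 = -2.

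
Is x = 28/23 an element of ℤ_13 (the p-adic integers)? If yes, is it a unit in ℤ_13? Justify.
x ∈ ℤ_13^× (unit); v_13(x) = 0

ℤ_13 = {x ∈ ℚ_13 : v_13(x) ≥ 0} and ℤ_13^× = {x ∈ ℤ_13 : v_13(x) = 0}. Here v_13(28/23) = v_13(num) − v_13(den) = 0; compare against these criteria.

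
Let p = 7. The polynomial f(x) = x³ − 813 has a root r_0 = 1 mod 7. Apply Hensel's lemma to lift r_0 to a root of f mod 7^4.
r_3 = 337 (mod 2401)

Hensel: r_{i+1} = r_i − f(r_i)/f′(r_i) mod 7^{i+2}, where f′(x) = 3x². Iterate:
  r_0 = 1 (mod 7)
  r_1 = 43 (mod 49)
  r_2 = 337 (mod 343)
  r_3 = 337 (mod 2401)
Final: r = 337 with f(r) ≡ 0 mod 7^4.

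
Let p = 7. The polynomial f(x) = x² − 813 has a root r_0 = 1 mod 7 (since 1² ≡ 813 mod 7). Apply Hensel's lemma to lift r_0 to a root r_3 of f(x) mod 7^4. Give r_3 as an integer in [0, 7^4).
r_3 = 995 (mod 2401)

Hensel's recurrence: r_{i+1} = r_i − f(r_i)·(f′(r_i))^{-1} mod 7^{i+2}, with f′(x) = 2x. Iterate:
  r_0 = 1 (mod 7)
  r_1 = 15 (mod 49)
  r_2 = 309 (mod 343)
  r_3 = 995 (mod 2401)
Final: r_3 = 995, and one checks f(r_3) ≡ 0 mod 7^4.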